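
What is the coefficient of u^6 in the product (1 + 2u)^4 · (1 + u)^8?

4396

Coefficient of u^6 = Σ_{j} C(4,j)·2^j·C(8,6-j)·1^(6-j) for j from 0 to 4.
= 28 + 448 + 1680 + 1792 + 448 = 4396.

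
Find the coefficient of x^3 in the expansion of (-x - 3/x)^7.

-189

General term: C(7,j)·(-x)^j·(-3/x)^(7-j), with x-exponent 1j − 1(7−j) = 2j − 7.
Set 2j − 7 = 3: j = 5.
C(7,5) = 21; (-1)^5 = -1; (-3)^2 = 9.
Coefficient = 21 · (-1) · 9 = -189.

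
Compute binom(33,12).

C(33,12) = (33·32·31·30·29·28·27·26·25·24·23·22) / 12! = 169958063987712000 / 479001600 = 354817320.

354817320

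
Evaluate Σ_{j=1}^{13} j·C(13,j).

Differentiating (1+x)^13 and setting x=1: Σ j·C(13,j) = 13·2^12 = 53248.

53248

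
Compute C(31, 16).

300540195

C(31,16) = C(31,15) by symmetry.
C(31,15) = (31·30·29·28·27·26·25·24·23·22·21·20·19·18·17) / 15! = 393008709555221760000 / 1307674368000 = 300540195.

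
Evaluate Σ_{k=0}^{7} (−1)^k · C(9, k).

The partial alternating sum Σ_{k=0}^{7} (−1)^k C(9,k) = (−1)^7 C(8,7) = -8.

-8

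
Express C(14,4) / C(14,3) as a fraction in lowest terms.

C(n,k+1)/C(n,k) = (n−k)/(k+1) = (14−3)/(3+1) = 11/4.

11/4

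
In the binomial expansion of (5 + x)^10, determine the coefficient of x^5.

The general term is C(10,j)·(5)^j·(x)^(10-j); the x^5 term has j = 5.
C(10,5) = 252.
Coefficient = C(10,5) · 5^5 = 252 · 3125 = 787500.

787500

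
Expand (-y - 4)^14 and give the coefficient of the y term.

The general term is C(14,j)·(-y)^j·(-4)^(14-j); the y^1 term has j = 1.
C(14,1) = 14.
Coefficient = C(14,1) · (-1)^1 · (-4)^13 = 14 · (-1) · (-67108864) = 939524096.

939524096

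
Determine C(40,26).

23206929840

C(40,26) = C(40,14) by symmetry.
C(40,14) = (40·39·38·37·36·35·34·33·32·31·30·29·28·27) / 14! = 2023140487449489408000 / 87178291200 = 23206929840.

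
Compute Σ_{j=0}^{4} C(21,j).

1 + 21 + 210 + 1330 + 5985 = 7547.

7547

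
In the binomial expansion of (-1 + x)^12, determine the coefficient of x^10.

The general term is C(12,j)·(-1)^j·(x)^(12-j); the x^10 term has j = 2.
C(12,2) = 66.
Coefficient = C(12,2) = 66.

66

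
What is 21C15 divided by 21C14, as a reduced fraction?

7/15

C(n,k+1)/C(n,k) = (n−k)/(k+1) = (21−14)/(14+1) = 7/15.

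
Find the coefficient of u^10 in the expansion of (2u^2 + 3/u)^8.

16128

General term: C(8,j)·(2u^2)^j·(3/u)^(8-j), with u-exponent 2j − 1(8−j) = 3j − 8.
Set 3j − 8 = 10: j = 6.
C(8,6) = 28; 2^6 = 64; 3^2 = 9.
Coefficient = 28 · 64 · 9 = 16128.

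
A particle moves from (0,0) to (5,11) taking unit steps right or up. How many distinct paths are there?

Each path is a sequence of 16 steps with 5 rights: C(16,5) = 4368.

4368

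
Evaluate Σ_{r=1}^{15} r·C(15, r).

Differentiating (1+x)^15 and setting x=1: Σ r·C(15,r) = 15·2^14 = 245760.

245760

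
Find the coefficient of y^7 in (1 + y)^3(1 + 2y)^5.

176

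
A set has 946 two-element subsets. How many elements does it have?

44

n(n−1)/2 = 946 ⇒ n(n−1) = 1892. Since 44·43 = 1892, n = 44.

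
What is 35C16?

4059928950

C(35,16) = (35·34·33·32·31·30·29·28·27·26·25·24·23·22·21·20) / 16! = 84945040381058457600000 / 20922789888000 = 4059928950.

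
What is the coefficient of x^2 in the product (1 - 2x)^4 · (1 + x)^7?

Coefficient of x^2 = Σ_{j} C(4,j)·(-2)^j·C(7,2-j)·1^(2-j) for j from 0 to 2.
= 21 + (-56) + 24 = -11.

-11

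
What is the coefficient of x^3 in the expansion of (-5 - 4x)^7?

-1400000

The general term is C(7,j)·(-5)^j·(-4x)^(7-j); the x^3 term has j = 4.
C(7,4) = 35.
Coefficient = C(7,4) · (-5)^4 · (-4)^3 = 35 · 625 · (-64) = -1400000.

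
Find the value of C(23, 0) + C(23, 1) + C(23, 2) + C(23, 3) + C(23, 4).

1 + 23 + 253 + 1771 + 8855 = 10903.

10903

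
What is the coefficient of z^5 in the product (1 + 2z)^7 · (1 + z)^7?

13923

Coefficient of z^5 = Σ_{j} C(7,j)·2^j·C(7,5-j)·1^(5-j) for j from 0 to 5.
= 21 + 490 + 2940 + 5880 + 3920 + 672 = 13923.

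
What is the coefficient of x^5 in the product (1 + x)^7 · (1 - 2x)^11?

1407

Coefficient of x^5 = Σ_{j} C(7,j)·1^j·C(11,5-j)·(-2)^(5-j) for j from 0 to 5.
= (-14784) + 36960 + (-27720) + 7700 + (-770) + 21 = 1407.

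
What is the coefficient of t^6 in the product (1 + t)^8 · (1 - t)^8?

Coefficient of t^6 = Σ_{j} C(8,j)·1^j·C(8,6-j)·(-1)^(6-j) for j from 0 to 6.
= 28 + (-448) + 1960 + (-3136) + 1960 + (-448) + 28 = -56.

-56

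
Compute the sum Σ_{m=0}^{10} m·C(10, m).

Differentiating (1+x)^10 and setting x=1: Σ m·C(10,m) = 10·2^9 = 5120.

5120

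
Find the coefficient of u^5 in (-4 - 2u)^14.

16793993216

The general term is C(14,j)·(-4)^j·(-2u)^(14-j); the u^5 term has j = 9.
C(14,9) = 2002.
Coefficient = C(14,9) · (-4)^9 · (-2)^5 = 2002 · (-262144) · (-32) = 16793993216.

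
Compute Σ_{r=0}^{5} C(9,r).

1 + 9 + 36 + 84 + 126 + 126 = 382.

382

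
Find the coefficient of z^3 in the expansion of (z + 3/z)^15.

3648645

General term: C(15,j)·(z)^j·(3/z)^(15-j), with z-exponent 1j − 1(15−j) = 2j − 15.
Set 2j − 15 = 3: j = 9.
C(15,9) = 5005; 1^9 = 1; 3^6 = 729.
Coefficient = 5005 · 1 · 729 = 3648645.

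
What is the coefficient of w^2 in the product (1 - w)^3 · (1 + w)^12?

33

Coefficient of w^2 = Σ_{j} C(3,j)·(-1)^j·C(12,2-j)·1^(2-j) for j from 0 to 2.
= 66 + (-36) + 3 = 33.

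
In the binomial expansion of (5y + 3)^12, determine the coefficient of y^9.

11601562500

The general term is C(12,j)·(5y)^j·(3)^(12-j); the y^9 term has j = 9.
C(12,9) = 220.
Coefficient = C(12,9) · 5^9 · 3^3 = 220 · 1953125 · 27 = 11601562500.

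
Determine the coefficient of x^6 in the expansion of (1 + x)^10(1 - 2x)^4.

114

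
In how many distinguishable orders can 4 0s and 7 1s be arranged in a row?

330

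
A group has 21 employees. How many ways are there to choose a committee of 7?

This is C(21,7) = 116280.

116280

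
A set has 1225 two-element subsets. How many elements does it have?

50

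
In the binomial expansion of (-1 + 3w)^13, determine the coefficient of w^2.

-702

The general term is C(13,j)·(-1)^j·(3w)^(13-j); the w^2 term has j = 11.
C(13,11) = 78.
Coefficient = C(13,11) · (-1)^11 · 3^2 = 78 · (-1) · 9 = -702.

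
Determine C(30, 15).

155117520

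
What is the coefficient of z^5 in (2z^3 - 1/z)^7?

280

General term: C(7,j)·(2z^3)^j·(-1/z)^(7-j), with z-exponent 3j − 1(7−j) = 4j − 7.
Set 4j − 7 = 5: j = 3.
C(7,3) = 35; 2^3 = 8; (-1)^4 = 1.
Coefficient = 35 · 8 · 1 = 280.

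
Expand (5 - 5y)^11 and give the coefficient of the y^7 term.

-16113281250

The general term is C(11,j)·(5)^j·(-5y)^(11-j); the y^7 term has j = 4.
C(11,4) = 330.
Coefficient = C(11,4) · 5^4 · (-5)^7 = 330 · 625 · (-78125) = -16113281250.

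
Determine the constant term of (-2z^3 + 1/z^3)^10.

General term: C(10,j)·(-2z^3)^j·(1/z^3)^(10-j), with z-exponent 3j − 3(10−j) = 6j − 30.
Set 6j − 30 = 0: j = 5.
C(10,5) = 252; (-2)^5 = -32; 1^5 = 1.
Coefficient = 252 · (-32) · 1 = -8064.

-8064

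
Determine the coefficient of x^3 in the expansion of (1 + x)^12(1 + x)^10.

1540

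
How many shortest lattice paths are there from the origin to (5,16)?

Each path is a sequence of 21 steps with 5 rights: C(21,5) = 20349.

20349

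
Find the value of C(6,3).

20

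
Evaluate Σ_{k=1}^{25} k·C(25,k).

419430400

Differentiating (1+x)^25 and setting x=1: Σ k·C(25,k) = 25·2^24 = 419430400.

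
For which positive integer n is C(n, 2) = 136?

17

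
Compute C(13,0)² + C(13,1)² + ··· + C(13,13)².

10400600

Σ C(13,r)² is the coefficient of x^13 in (1+x)^13(1+x)^13 = (1+x)^26, i.e. C(26,13) = 10400600.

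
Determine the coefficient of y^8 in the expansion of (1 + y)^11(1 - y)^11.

330

Coefficient of y^8 = Σ_{j} C(11,j)·1^j·C(11,8-j)·(-1)^(8-j) for j from 0 to 8.
= 165 + (-3630) + 25410 + (-76230) + 108900 + (-76230) + 25410 + (-3630) + 165 = 330.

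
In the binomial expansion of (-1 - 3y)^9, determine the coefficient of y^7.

The general term is C(9,j)·(-1)^j·(-3y)^(9-j); the y^7 term has j = 2.
C(9,2) = 36.
Coefficient = C(9,2) · (-3)^7 = 36 · (-2187) = -78732.

-78732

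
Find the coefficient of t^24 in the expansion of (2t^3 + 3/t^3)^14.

20127744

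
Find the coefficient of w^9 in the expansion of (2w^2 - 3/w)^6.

-576

General term: C(6,j)·(2w^2)^j·(-3/w)^(6-j), with w-exponent 2j − 1(6−j) = 3j − 6.
Set 3j − 6 = 9: j = 5.
C(6,5) = 6; 2^5 = 32; (-3)^1 = -3.
Coefficient = 6 · 32 · (-3) = -576.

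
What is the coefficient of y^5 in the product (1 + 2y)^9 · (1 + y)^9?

60858

Coefficient of y^5 = Σ_{j} C(9,j)·2^j·C(9,5-j)·1^(5-j) for j from 0 to 5.
= 126 + 2268 + 12096 + 24192 + 18144 + 4032 = 60858.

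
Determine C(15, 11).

C(15,11) = C(15,4) by symmetry.
C(15,4) = (15·14·13·12) / 4! = 32760 / 24 = 1365.

1365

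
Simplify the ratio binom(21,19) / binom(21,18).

C(n,k+1)/C(n,k) = (n−k)/(k+1) = (21−18)/(18+1) = 3/19.

3/19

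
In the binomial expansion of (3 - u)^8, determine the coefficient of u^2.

20412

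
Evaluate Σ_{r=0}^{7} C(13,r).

5812

1 + 13 + 78 + 286 + 715 + 1287 + 1716 + 1716 = 5812.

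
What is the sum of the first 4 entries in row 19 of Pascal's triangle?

1 + 19 + 171 + 969 = 1160.

1160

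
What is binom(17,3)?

C(17,3) = (17·16·15) / 3! = 4080 / 6 = 680.

680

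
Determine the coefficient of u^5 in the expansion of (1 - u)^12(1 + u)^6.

24

Coefficient of u^5 = Σ_{j} C(12,j)·(-1)^j·C(6,5-j)·1^(5-j) for j from 0 to 5.
= 6 + (-180) + 1320 + (-3300) + 2970 + (-792) = 24.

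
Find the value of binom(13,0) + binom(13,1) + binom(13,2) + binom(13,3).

1 + 13 + 78 + 286 = 378.

378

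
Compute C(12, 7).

792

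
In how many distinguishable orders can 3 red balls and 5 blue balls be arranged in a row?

56

Choose positions for the red balls: C(8,3) = 56.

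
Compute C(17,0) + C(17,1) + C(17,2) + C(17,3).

834

1 + 17 + 136 + 680 = 834.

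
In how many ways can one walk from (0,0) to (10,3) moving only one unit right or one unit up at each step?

Each path is a sequence of 13 steps with 10 rights: C(13,10) = 286.

286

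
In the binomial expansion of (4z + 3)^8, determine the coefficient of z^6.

1032192

The general term is C(8,j)·(4z)^j·(3)^(8-j); the z^6 term has j = 6.
C(8,6) = 28.
Coefficient = C(8,6) · 4^6 · 3^2 = 28 · 4096 · 9 = 1032192.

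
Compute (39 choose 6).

C(39,6) = (39·38·37·36·35·34) / 6! = 2349088560 / 720 = 3262623.

3262623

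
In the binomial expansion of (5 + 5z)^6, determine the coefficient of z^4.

234375

The general term is C(6,j)·(5)^j·(5z)^(6-j); the z^4 term has j = 2.
C(6,2) = 15.
Coefficient = C(6,2) · 5^2 · 5^4 = 15 · 25 · 625 = 234375.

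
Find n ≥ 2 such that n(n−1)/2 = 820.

41

n(n−1)/2 = 820 ⇒ n(n−1) = 1640. Since 41·40 = 1640, n = 41.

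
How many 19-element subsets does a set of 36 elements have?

C(36,19) = C(36,17) by symmetry.
C(36,17) = (36·35·34·33·32·31·30·29·28·27·26·25·24·23·22·21·20) / 17! = 3058021453718104473600000 / 355687428096000 = 8597496600.

8597496600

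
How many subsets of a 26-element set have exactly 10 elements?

5311735

Choose the 10 positions: C(26,10) = 5311735.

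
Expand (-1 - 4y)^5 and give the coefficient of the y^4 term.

-1280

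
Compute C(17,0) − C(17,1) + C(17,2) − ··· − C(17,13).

-560

The partial alternating sum Σ_{k=0}^{13} (−1)^k C(17,k) = (−1)^13 C(16,13) = -560.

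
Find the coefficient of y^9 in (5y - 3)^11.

966796875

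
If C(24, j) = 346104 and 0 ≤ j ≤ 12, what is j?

7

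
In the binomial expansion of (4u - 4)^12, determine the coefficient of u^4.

The general term is C(12,j)·(4u)^j·(-4)^(12-j); the u^4 term has j = 4.
C(12,4) = 495.
Coefficient = C(12,4) · 4^4 · (-4)^8 = 495 · 256 · 65536 = 8304721920.

8304721920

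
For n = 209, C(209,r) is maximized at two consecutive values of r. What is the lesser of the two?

104

For odd n = 209, C(209,r) peaks at r = (n−1)/2 and (n+1)/2; the lesser is 104.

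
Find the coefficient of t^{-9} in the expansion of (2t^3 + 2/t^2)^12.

901120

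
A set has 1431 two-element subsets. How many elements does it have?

54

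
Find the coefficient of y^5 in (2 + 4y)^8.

458752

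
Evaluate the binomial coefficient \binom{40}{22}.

113380261800

C(40,22) = C(40,18) by symmetry.
C(40,18) = (40·39·38·37·36·35·34·33·32·31·30·29·28·27·26·25·24·23) / 18! = 725902806896876799590400000 / 6402373705728000 = 113380261800.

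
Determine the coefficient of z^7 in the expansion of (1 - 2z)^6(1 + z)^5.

Coefficient of z^7 = Σ_{j} C(6,j)·(-2)^j·C(5,7-j)·1^(7-j) for j from 2 to 6.
= 60 + (-800) + 2400 + (-1920) + 320 = 60.

60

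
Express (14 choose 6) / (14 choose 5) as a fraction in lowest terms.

C(n,k+1)/C(n,k) = (n−k)/(k+1) = (14−5)/(5+1) = 9/6 = 3/2.

3/2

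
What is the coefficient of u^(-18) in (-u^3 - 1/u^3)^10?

General term: C(10,j)·(-u^3)^j·(-1/u^3)^(10-j), with u-exponent 3j − 3(10−j) = 6j − 30.
Set 6j − 30 = -18: j = 2.
C(10,2) = 45; (-1)^2 = 1; (-1)^8 = 1.
Coefficient = 45 · 1 · 1 = 45.

45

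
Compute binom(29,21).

C(29,21) = C(29,8) by symmetry.
C(29,8) = (29·28·27·26·25·24·23·22) / 8! = 173059286400 / 40320 = 4292145.

4292145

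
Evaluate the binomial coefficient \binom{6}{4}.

C(6,4) = C(6,2) by symmetry.
C(6,2) = (6·5) / 2! = 30 / 2 = 15.

15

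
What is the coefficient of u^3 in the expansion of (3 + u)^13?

The general term is C(13,j)·(3)^j·(u)^(13-j); the u^3 term has j = 10.
C(13,10) = 286.
Coefficient = C(13,10) · 3^10 = 286 · 59049 = 16888014.

16888014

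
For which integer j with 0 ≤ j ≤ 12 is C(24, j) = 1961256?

10

C(24,j) increases on 0 ≤ j ≤ 12. C(24,9) = 1307504 and C(24,10) = 1961256, so j = 10.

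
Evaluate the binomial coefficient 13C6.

C(13,6) = (13·12·11·10·9·8) / 6! = 1235520 / 720 = 1716.

1716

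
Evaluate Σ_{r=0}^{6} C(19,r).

1 + 19 + 171 + 969 + 3876 + 11628 + 27132 = 43796.

43796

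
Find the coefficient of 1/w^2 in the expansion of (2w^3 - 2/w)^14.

General term: C(14,j)·(2w^3)^j·(-2/w)^(14-j), with w-exponent 3j − 1(14−j) = 4j − 14.
Set 4j − 14 = -2: j = 3.
C(14,3) = 364; 2^3 = 8; (-2)^11 = -2048.
Coefficient = 364 · 8 · (-2048) = -5963776.

-5963776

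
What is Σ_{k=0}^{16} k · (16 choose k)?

524288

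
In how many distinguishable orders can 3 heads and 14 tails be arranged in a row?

680

Choose positions for the heads: C(17,3) = 680.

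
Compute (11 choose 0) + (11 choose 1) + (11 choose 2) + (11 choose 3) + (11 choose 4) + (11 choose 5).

1 + 11 + 55 + 165 + 330 + 462 = 1024.

1024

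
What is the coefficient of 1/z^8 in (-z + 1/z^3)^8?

70

General term: C(8,j)·(-z)^j·(1/z^3)^(8-j), with z-exponent 1j − 3(8−j) = 4j − 24.
Set 4j − 24 = -8: j = 4.
C(8,4) = 70; (-1)^4 = 1; 1^4 = 1.
Coefficient = 70 · 1 · 1 = 70.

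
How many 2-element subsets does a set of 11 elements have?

55

C(11,2) = (11·10) / 2! = 110 / 2 = 55.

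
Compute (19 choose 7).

50388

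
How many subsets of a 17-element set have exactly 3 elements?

Choose the 3 positions: C(17,3) = 680.

680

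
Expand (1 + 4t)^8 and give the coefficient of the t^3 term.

The general term is C(8,j)·(1)^j·(4t)^(8-j); the t^3 term has j = 5.
C(8,5) = 56.
Coefficient = C(8,5) · 4^3 = 56 · 64 = 3584.

3584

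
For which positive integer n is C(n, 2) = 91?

n(n−1)/2 = 91 ⇒ n(n−1) = 182. Since 14·13 = 182, n = 14.

14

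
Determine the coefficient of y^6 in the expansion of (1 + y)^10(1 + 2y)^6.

47818

Coefficient of y^6 = Σ_{j} C(10,j)·1^j·C(6,6-j)·2^(6-j) for j from 0 to 6.
= 64 + 1920 + 10800 + 19200 + 12600 + 3024 + 210 = 47818.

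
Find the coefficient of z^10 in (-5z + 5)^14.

The general term is C(14,j)·(-5z)^j·(5)^(14-j); the z^10 term has j = 10.
C(14,10) = 1001.
Coefficient = C(14,10) · (-5)^10 · 5^4 = 1001 · 9765625 · 625 = 6109619140625.

6109619140625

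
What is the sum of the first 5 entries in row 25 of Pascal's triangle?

15276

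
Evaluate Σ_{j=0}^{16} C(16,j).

65536

The entries of row 16 sum to 2^16 = 65536.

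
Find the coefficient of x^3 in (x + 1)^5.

10

The general term is C(5,j)·(x)^j·(1)^(5-j); the x^3 term has j = 3.
C(5,3) = 10.
Coefficient = C(5,3) = 10.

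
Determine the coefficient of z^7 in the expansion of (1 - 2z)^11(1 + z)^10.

Coefficient of z^7 = Σ_{j} C(11,j)·(-2)^j·C(10,7-j)·1^(7-j) for j from 0 to 7.
= 120 + (-4620) + 55440 + (-277200) + 633600 + (-665280) + 295680 + (-42240) = -4500.

-4500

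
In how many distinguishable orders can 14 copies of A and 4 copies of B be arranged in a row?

Choose positions for the A's: C(18,14) = 3060.

3060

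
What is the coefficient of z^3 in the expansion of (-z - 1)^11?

The general term is C(11,j)·(-z)^j·(-1)^(11-j); the z^3 term has j = 3.
C(11,3) = 165.
Coefficient = C(11,3) · (-1)^3 = 165 · (-1) = -165.

-165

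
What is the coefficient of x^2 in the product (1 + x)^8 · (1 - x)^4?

2

Coefficient of x^2 = Σ_{j} C(8,j)·1^j·C(4,2-j)·(-1)^(2-j) for j from 0 to 2.
= 6 + (-32) + 28 = 2.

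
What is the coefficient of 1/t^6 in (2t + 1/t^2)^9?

General term: C(9,j)·(2t)^j·(1/t^2)^(9-j), with t-exponent 1j − 2(9−j) = 3j − 18.
Set 3j − 18 = -6: j = 4.
C(9,4) = 126; 2^4 = 16; 1^5 = 1.
Coefficient = 126 · 16 · 1 = 2016.

2016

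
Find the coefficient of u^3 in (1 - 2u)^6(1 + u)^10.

20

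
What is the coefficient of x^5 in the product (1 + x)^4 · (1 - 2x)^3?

-6

Coefficient of x^5 = Σ_{j} C(4,j)·1^j·C(3,5-j)·(-2)^(5-j) for j from 2 to 4.
= (-48) + 48 + (-6) = -6.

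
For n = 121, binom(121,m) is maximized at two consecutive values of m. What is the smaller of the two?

For odd n = 121, C(121,m) peaks at m = (n−1)/2 and (n+1)/2; the smaller is 60.

60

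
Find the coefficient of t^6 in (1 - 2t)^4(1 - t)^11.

18238

Coefficient of t^6 = Σ_{j} C(4,j)·(-2)^j·C(11,6-j)·(-1)^(6-j) for j from 0 to 4.
= 462 + 3696 + 7920 + 5280 + 880 = 18238.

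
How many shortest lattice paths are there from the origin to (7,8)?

Each path is a sequence of 15 steps with 7 rights: C(15,7) = 6435.

6435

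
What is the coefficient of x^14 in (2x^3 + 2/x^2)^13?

10543104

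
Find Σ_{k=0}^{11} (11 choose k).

2048

The entries of row 11 sum to 2^11 = 2048.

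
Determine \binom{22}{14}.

C(22,14) = C(22,8) by symmetry.
C(22,8) = (22·21·20·19·18·17·16·15) / 8! = 12893126400 / 40320 = 319770.

319770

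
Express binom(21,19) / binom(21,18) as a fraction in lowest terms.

3/19

C(n,k+1)/C(n,k) = (n−k)/(k+1) = (21−18)/(18+1) = 3/19.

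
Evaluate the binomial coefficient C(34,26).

18156204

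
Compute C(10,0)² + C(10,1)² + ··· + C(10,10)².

By Vandermonde's identity, Σ C(10,r)² = C(20,10) = 184756.

184756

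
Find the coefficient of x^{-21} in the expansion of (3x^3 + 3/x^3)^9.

177147

General term: C(9,j)·(3x^3)^j·(3/x^3)^(9-j), with x-exponent 3j − 3(9−j) = 6j − 27.
Set 6j − 27 = -21: j = 1.
C(9,1) = 9; 3^1 = 3; 3^8 = 6561.
Coefficient = 9 · 3 · 6561 = 177147.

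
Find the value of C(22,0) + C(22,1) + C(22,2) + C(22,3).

1794

1 + 22 + 231 + 1540 = 1794.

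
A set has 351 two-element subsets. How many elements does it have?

n(n−1)/2 = 351 ⇒ n(n−1) = 702. Since 27·26 = 702, n = 27.

27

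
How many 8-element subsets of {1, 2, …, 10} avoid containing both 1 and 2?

All 8-subsets: C(10,8) = 45. Those containing both fixed elements: C(8,6) = 28.
45 − 28 = 17.

17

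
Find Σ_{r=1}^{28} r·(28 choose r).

3758096384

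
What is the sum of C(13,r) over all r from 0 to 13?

The entries of row 13 sum to 2^13 = 8192.

8192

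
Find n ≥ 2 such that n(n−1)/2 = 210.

n(n−1)/2 = 210 ⇒ n(n−1) = 420. Since 21·20 = 420, n = 21.

21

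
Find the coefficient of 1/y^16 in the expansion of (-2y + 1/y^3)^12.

-25344

General term: C(12,j)·(-2y)^j·(1/y^3)^(12-j), with y-exponent 1j − 3(12−j) = 4j − 36.
Set 4j − 36 = -16: j = 5.
C(12,5) = 792; (-2)^5 = -32; 1^7 = 1.
Coefficient = 792 · (-32) · 1 = -25344.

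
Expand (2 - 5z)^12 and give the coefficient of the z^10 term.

2578125000

The general term is C(12,j)·(2)^j·(-5z)^(12-j); the z^10 term has j = 2.
C(12,2) = 66.
Coefficient = C(12,2) · 2^2 · (-5)^10 = 66 · 4 · 9765625 = 2578125000.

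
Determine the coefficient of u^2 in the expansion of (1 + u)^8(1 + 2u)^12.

484

Coefficient of u^2 = Σ_{j} C(8,j)·1^j·C(12,2-j)·2^(2-j) for j from 0 to 2.
= 264 + 192 + 28 = 484.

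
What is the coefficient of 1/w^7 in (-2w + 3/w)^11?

4330260

General term: C(11,j)·(-2w)^j·(3/w)^(11-j), with w-exponent 1j − 1(11−j) = 2j − 11.
Set 2j − 11 = -7: j = 2.
C(11,2) = 55; (-2)^2 = 4; 3^9 = 19683.
Coefficient = 55 · 4 · 19683 = 4330260.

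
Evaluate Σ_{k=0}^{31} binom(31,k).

Setting x = 1 in (1+x)^31 gives Σ C(31,k) = 2^31 = 2147483648.

2147483648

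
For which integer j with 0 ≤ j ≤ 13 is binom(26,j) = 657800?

7

C(26,j) increases on 0 ≤ j ≤ 13. C(26,6) = 230230 and C(26,7) = 657800, so j = 7.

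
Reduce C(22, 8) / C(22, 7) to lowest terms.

C(n,k+1)/C(n,k) = (n−k)/(k+1) = (22−7)/(7+1) = 15/8.

15/8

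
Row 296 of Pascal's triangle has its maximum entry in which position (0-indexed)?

148

C(296,i) is maximized at i = 296/2 = 148.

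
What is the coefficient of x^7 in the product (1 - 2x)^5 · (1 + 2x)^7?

Coefficient of x^7 = Σ_{j} C(5,j)·(-2)^j·C(7,7-j)·2^(7-j) for j from 0 to 5.
= 128 + (-4480) + 26880 + (-44800) + 22400 + (-2688) = -2560.

-2560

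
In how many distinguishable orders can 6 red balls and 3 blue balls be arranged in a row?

Choose positions for the red balls: C(9,6) = 84.

84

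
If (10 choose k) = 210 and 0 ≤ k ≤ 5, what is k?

4

C(10,k) increases on 0 ≤ k ≤ 5. C(10,3) = 120 and C(10,4) = 210, so k = 4.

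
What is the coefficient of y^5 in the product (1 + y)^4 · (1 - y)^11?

77

Coefficient of y^5 = Σ_{j} C(4,j)·1^j·C(11,5-j)·(-1)^(5-j) for j from 0 to 4.
= (-462) + 1320 + (-990) + 220 + (-11) = 77.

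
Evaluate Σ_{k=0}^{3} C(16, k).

697

1 + 16 + 120 + 560 = 697.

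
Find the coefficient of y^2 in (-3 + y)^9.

The general term is C(9,j)·(-3)^j·(y)^(9-j); the y^2 term has j = 7.
C(9,7) = 36.
Coefficient = C(9,7) · (-3)^7 = 36 · (-2187) = -78732.

-78732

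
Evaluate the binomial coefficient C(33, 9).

38567100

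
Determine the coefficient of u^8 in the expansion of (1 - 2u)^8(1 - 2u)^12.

32248320

(1 - 2u)^8(1 - 2u)^12 = (1 - 2u)^20, so the coefficient of u^8 is C(20,8)·(-2)^8 = 125970·256 = 32248320.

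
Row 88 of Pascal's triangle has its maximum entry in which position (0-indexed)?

44

C(88,k) is maximized at k = 88/2 = 44.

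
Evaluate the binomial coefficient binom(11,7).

330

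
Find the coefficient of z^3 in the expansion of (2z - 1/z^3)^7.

General term: C(7,j)·(2z)^j·(-1/z^3)^(7-j), with z-exponent 1j − 3(7−j) = 4j − 21.
Set 4j − 21 = 3: j = 6.
C(7,6) = 7; 2^6 = 64; (-1)^1 = -1.
Coefficient = 7 · 64 · (-1) = -448.

-448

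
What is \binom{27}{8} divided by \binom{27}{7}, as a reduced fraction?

5/2

C(n,k+1)/C(n,k) = (n−k)/(k+1) = (27−7)/(7+1) = 20/8 = 5/2.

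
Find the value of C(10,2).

C(10,2) = (10·9) / 2! = 90 / 2 = 45.

45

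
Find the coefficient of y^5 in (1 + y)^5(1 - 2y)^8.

Coefficient of y^5 = Σ_{j} C(5,j)·1^j·C(8,5-j)·(-2)^(5-j) for j from 0 to 5.
= (-1792) + 5600 + (-4480) + 1120 + (-80) + 1 = 369.

369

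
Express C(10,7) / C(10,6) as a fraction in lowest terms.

C(n,k+1)/C(n,k) = (n−k)/(k+1) = (10−6)/(6+1) = 4/7.

4/7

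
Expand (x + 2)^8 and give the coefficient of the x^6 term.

The general term is C(8,j)·(x)^j·(2)^(8-j); the x^6 term has j = 6.
C(8,6) = 28.
Coefficient = C(8,6) · 2^2 = 28 · 4 = 112.

112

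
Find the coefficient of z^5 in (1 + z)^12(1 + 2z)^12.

Coefficient of z^5 = Σ_{j} C(12,j)·1^j·C(12,5-j)·2^(5-j) for j from 0 to 5.
= 25344 + 95040 + 116160 + 58080 + 11880 + 792 = 307296.

307296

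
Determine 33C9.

C(33,9) = (33·32·31·30·29·28·27·26·25) / 9! = 13995229248000 / 362880 = 38567100.

38567100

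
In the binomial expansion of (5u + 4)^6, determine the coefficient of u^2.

96000

The general term is C(6,j)·(5u)^j·(4)^(6-j); the u^2 term has j = 2.
C(6,2) = 15.
Coefficient = C(6,2) · 5^2 · 4^4 = 15 · 25 · 256 = 96000.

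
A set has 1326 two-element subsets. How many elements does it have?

n(n−1)/2 = 1326 ⇒ n(n−1) = 2652. Since 52·51 = 2652, n = 52.

52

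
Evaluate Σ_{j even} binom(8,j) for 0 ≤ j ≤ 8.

128

Half of (1+1)^8 + (1−1)^8 gives the even-index sum: 2^7 = 128.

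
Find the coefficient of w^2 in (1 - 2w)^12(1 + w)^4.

Coefficient of w^2 = Σ_{j} C(12,j)·(-2)^j·C(4,2-j)·1^(2-j) for j from 0 to 2.
= 6 + (-96) + 264 = 174.

174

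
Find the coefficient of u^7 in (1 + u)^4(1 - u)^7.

Coefficient of u^7 = Σ_{j} C(4,j)·1^j·C(7,7-j)·(-1)^(7-j) for j from 0 to 4.
= (-1) + 28 + (-126) + 140 + (-35) = 6.

6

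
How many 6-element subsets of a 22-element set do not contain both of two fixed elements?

69768

All 6-subsets: C(22,6) = 74613. Those containing both fixed elements: C(20,4) = 4845.
74613 − 4845 = 69768.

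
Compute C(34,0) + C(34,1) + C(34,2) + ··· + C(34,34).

17179869184

The entries of row 34 sum to 2^34 = 17179869184.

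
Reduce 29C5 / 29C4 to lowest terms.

5

C(n,k+1)/C(n,k) = (n−k)/(k+1) = (29−4)/(4+1) = 25/5 = 5.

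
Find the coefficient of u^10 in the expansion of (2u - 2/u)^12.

-49152

General term: C(12,j)·(2u)^j·(-2/u)^(12-j), with u-exponent 1j − 1(12−j) = 2j − 12.
Set 2j − 12 = 10: j = 11.
C(12,11) = 12; 2^11 = 2048; (-2)^1 = -2.
Coefficient = 12 · 2048 · (-2) = -49152.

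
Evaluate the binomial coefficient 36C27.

C(36,27) = C(36,9) by symmetry.
C(36,9) = (36·35·34·33·32·31·30·29·28) / 9! = 34162713446400 / 362880 = 94143280.

94143280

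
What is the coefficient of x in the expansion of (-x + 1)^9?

The general term is C(9,j)·(-x)^j·(1)^(9-j); the x^1 term has j = 1.
C(9,1) = 9.
Coefficient = C(9,1) · (-1)^1 = 9 · (-1) = -9.

-9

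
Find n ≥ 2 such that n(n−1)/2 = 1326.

52

n(n−1)/2 = 1326 ⇒ n(n−1) = 2652. Since 52·51 = 2652, n = 52.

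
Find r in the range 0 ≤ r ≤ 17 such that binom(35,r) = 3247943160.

15

C(35,r) increases on 0 ≤ r ≤ 17. C(35,14) = 2319959400 and C(35,15) = 3247943160, so r = 15.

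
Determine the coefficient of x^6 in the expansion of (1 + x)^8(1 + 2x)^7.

Coefficient of x^6 = Σ_{j} C(8,j)·1^j·C(7,6-j)·2^(6-j) for j from 0 to 6.
= 448 + 5376 + 15680 + 15680 + 5880 + 784 + 28 = 43876.

43876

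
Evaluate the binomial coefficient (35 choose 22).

C(35,22) = C(35,13) by symmetry.
C(35,13) = (35·34·33·32·31·30·29·28·27·26·25·24·23) / 13! = 9193186188426240000 / 6227020800 = 1476337800.

1476337800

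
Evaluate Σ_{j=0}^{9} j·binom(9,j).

2304

Differentiating (1+x)^9 and setting x=1: Σ j·C(9,j) = 9·2^8 = 2304.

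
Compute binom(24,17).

C(24,17) = C(24,7) by symmetry.
C(24,7) = (24·23·22·21·20·19·18) / 7! = 1744364160 / 5040 = 346104.

346104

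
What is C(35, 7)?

6724520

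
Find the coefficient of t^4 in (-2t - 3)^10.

2449440

The general term is C(10,j)·(-2t)^j·(-3)^(10-j); the t^4 term has j = 4.
C(10,4) = 210.
Coefficient = C(10,4) · (-2)^4 · (-3)^6 = 210 · 16 · 729 = 2449440.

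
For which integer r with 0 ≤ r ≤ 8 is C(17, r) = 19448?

C(17,r) increases on 0 ≤ r ≤ 8. C(17,6) = 12376 and C(17,7) = 19448, so r = 7.

7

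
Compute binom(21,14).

C(21,14) = C(21,7) by symmetry.
C(21,7) = (21·20·19·18·17·16·15) / 7! = 586051200 / 5040 = 116280.

116280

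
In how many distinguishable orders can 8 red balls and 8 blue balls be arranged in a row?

12870

Choose positions for the red balls: C(16,8) = 12870.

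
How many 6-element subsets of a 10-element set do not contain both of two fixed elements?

140

All 6-subsets: C(10,6) = 210. Those containing both fixed elements: C(8,4) = 70.
210 − 70 = 140.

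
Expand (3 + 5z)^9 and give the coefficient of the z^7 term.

25312500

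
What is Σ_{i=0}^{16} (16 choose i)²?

601080390

Σ C(16,i)² is the coefficient of x^16 in (1+x)^16(1+x)^16 = (1+x)^32, i.e. C(32,16) = 601080390.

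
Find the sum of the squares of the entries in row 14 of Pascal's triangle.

By Vandermonde's identity, Σ C(14,r)² = C(28,14) = 40116600.

40116600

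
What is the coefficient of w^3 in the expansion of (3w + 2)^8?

48384

The general term is C(8,j)·(3w)^j·(2)^(8-j); the w^3 term has j = 3.
C(8,3) = 56.
Coefficient = C(8,3) · 3^3 · 2^5 = 56 · 27 · 32 = 48384.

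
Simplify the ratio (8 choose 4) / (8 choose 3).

C(n,k+1)/C(n,k) = (n−k)/(k+1) = (8−3)/(3+1) = 5/4.

5/4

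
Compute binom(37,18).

C(37,18) = (37·36·35·34·33·32·31·30·29·28·27·26·25·24·23·22·21·20) / 18! = 113146793787569865523200000 / 6402373705728000 = 17672631900.

17672631900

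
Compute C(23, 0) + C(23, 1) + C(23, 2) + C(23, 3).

2048

1 + 23 + 253 + 1771 = 2048.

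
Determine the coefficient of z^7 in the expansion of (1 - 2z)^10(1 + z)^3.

4128

Coefficient of z^7 = Σ_{j} C(10,j)·(-2)^j·C(3,7-j)·1^(7-j) for j from 4 to 7.
= 3360 + (-24192) + 40320 + (-15360) = 4128.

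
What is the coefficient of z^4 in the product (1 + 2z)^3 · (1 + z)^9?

Coefficient of z^4 = Σ_{j} C(3,j)·2^j·C(9,4-j)·1^(4-j) for j from 0 to 3.
= 126 + 504 + 432 + 72 = 1134.

1134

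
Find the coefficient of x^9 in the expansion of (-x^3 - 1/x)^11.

-462

General term: C(11,j)·(-x^3)^j·(-1/x)^(11-j), with x-exponent 3j − 1(11−j) = 4j − 11.
Set 4j − 11 = 9: j = 5.
C(11,5) = 462; (-1)^5 = -1; (-1)^6 = 1.
Coefficient = 462 · (-1) · 1 = -462.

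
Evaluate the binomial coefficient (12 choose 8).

495

C(12,8) = C(12,4) by symmetry.
C(12,4) = (12·11·10·9) / 4! = 11880 / 24 = 495.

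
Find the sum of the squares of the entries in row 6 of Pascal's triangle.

924

Σ C(6,k)² is the coefficient of x^6 in (1+x)^6(1+x)^6 = (1+x)^12, i.e. C(12,6) = 924.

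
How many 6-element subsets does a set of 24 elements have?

134596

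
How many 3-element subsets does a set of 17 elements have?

680

C(17,3) = (17·16·15) / 3! = 4080 / 6 = 680.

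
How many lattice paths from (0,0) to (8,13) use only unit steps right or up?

203490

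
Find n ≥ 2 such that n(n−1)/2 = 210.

n(n−1)/2 = 210 ⇒ n(n−1) = 420. Since 21·20 = 420, n = 21.

21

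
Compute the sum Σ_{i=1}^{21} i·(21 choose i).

Since i·C(21,i) = 21·C(20,i−1), the sum is 21·2^20 = 21·1048576 = 22020096.

22020096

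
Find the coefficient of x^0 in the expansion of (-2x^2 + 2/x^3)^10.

215040

General term: C(10,j)·(-2x^2)^j·(2/x^3)^(10-j), with x-exponent 2j − 3(10−j) = 5j − 30.
Set 5j − 30 = 0: j = 6.
C(10,6) = 210; (-2)^6 = 64; 2^4 = 16.
Coefficient = 210 · 64 · 16 = 215040.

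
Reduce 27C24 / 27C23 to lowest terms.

C(n,k+1)/C(n,k) = (n−k)/(k+1) = (27−23)/(23+1) = 4/24 = 1/6.

1/6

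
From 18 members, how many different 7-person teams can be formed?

31824

This is C(18,7) = 31824.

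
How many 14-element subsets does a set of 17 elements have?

680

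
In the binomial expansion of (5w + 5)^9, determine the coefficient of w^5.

246093750

The general term is C(9,j)·(5w)^j·(5)^(9-j); the w^5 term has j = 5.
C(9,5) = 126.
Coefficient = C(9,5) · 5^5 · 5^4 = 126 · 3125 · 625 = 246093750.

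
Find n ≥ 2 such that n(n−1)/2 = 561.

34

n(n−1)/2 = 561 ⇒ n(n−1) = 1122. Since 34·33 = 1122, n = 34.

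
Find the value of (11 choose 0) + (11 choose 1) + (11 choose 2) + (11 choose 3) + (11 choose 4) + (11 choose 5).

1024

1 + 11 + 55 + 165 + 330 + 462 = 1024.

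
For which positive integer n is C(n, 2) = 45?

n(n−1)/2 = 45 ⇒ n(n−1) = 90. Since 10·9 = 90, n = 10.

10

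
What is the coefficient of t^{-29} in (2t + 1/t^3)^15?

21840

General term: C(15,j)·(2t)^j·(1/t^3)^(15-j), with t-exponent 1j − 3(15−j) = 4j − 45.
Set 4j − 45 = -29: j = 4.
C(15,4) = 1365; 2^4 = 16; 1^11 = 1.
Coefficient = 1365 · 16 · 1 = 21840.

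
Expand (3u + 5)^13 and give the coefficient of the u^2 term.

34277343750

The general term is C(13,j)·(3u)^j·(5)^(13-j); the u^2 term has j = 2.
C(13,2) = 78.
Coefficient = C(13,2) · 3^2 · 5^11 = 78 · 9 · 48828125 = 34277343750.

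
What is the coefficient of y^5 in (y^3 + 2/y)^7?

560

General term: C(7,j)·(y^3)^j·(2/y)^(7-j), with y-exponent 3j − 1(7−j) = 4j − 7.
Set 4j − 7 = 5: j = 3.
C(7,3) = 35; 1^3 = 1; 2^4 = 16.
Coefficient = 35 · 1 · 16 = 560.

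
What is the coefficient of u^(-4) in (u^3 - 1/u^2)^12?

General term: C(12,j)·(u^3)^j·(-1/u^2)^(12-j), with u-exponent 3j − 2(12−j) = 5j − 24.
Set 5j − 24 = -4: j = 4.
C(12,4) = 495; 1^4 = 1; (-1)^8 = 1.
Coefficient = 495 · 1 · 1 = 495.

495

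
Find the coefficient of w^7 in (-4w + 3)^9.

The general term is C(9,j)·(-4w)^j·(3)^(9-j); the w^7 term has j = 7.
C(9,7) = 36.
Coefficient = C(9,7) · (-4)^7 · 3^2 = 36 · (-16384) · 9 = -5308416.

-5308416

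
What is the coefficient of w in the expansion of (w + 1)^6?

The general term is C(6,j)·(w)^j·(1)^(6-j); the w^1 term has j = 1.
C(6,1) = 6.
Coefficient = C(6,1) = 6.

6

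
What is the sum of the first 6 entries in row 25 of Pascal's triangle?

68406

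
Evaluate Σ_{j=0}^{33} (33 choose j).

8589934592

The entries of row 33 sum to 2^33 = 8589934592.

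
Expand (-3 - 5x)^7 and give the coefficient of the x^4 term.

The general term is C(7,j)·(-3)^j·(-5x)^(7-j); the x^4 term has j = 3.
C(7,3) = 35.
Coefficient = C(7,3) · (-3)^3 · (-5)^4 = 35 · (-27) · 625 = -590625.

-590625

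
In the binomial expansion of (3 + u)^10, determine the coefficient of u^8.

405

The general term is C(10,j)·(3)^j·(u)^(10-j); the u^8 term has j = 2.
C(10,2) = 45.
Coefficient = C(10,2) · 3^2 = 45 · 9 = 405.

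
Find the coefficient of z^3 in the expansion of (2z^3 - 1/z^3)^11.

General term: C(11,j)·(2z^3)^j·(-1/z^3)^(11-j), with z-exponent 3j − 3(11−j) = 6j − 33.
Set 6j − 33 = 3: j = 6.
C(11,6) = 462; 2^6 = 64; (-1)^5 = -1.
Coefficient = 462 · 64 · (-1) = -29568.

-29568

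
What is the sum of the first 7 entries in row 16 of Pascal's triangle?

14893

1 + 16 + 120 + 560 + 1820 + 4368 + 8008 = 14893.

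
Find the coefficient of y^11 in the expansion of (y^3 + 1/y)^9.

General term: C(9,j)·(y^3)^j·(1/y)^(9-j), with y-exponent 3j − 1(9−j) = 4j − 9.
Set 4j − 9 = 11: j = 5.
C(9,5) = 126; 1^5 = 1; 1^4 = 1.
Coefficient = 126 · 1 · 1 = 126.

126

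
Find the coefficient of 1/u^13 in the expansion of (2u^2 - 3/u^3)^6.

-2916

General term: C(6,j)·(2u^2)^j·(-3/u^3)^(6-j), with u-exponent 2j − 3(6−j) = 5j − 18.
Set 5j − 18 = -13: j = 1.
C(6,1) = 6; 2^1 = 2; (-3)^5 = -243.
Coefficient = 6 · 2 · (-243) = -2916.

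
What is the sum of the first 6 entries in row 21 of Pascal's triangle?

27896

1 + 21 + 210 + 1330 + 5985 + 20349 = 27896.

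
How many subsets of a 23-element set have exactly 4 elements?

8855

Choose the 4 positions: C(23,4) = 8855.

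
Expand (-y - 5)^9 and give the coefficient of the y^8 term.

-45

The general term is C(9,j)·(-y)^j·(-5)^(9-j); the y^8 term has j = 8.
C(9,8) = 9.
Coefficient = C(9,8) · (-5)^1 = 9 · (-5) = -45.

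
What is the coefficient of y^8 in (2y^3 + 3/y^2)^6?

2160

General term: C(6,j)·(2y^3)^j·(3/y^2)^(6-j), with y-exponent 3j − 2(6−j) = 5j − 12.
Set 5j − 12 = 8: j = 4.
C(6,4) = 15; 2^4 = 16; 3^2 = 9.
Coefficient = 15 · 16 · 9 = 2160.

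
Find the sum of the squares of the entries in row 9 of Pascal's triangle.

Σ C(9,r)² is the coefficient of x^9 in (1+x)^9(1+x)^9 = (1+x)^18, i.e. C(18,9) = 48620.

48620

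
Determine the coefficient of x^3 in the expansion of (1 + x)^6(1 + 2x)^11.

Coefficient of x^3 = Σ_{j} C(6,j)·1^j·C(11,3-j)·2^(3-j) for j from 0 to 3.
= 1320 + 1320 + 330 + 20 = 2990.

2990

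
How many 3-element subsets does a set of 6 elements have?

C(6,3) = (6·5·4) / 3! = 120 / 6 = 20.

20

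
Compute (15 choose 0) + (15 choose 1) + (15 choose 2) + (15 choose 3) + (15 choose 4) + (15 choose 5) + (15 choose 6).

9949

1 + 15 + 105 + 455 + 1365 + 3003 + 5005 = 9949.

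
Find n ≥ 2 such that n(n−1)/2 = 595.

n(n−1)/2 = 595 ⇒ n(n−1) = 1190. Since 35·34 = 1190, n = 35.

35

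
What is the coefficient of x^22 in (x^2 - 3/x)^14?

819

General term: C(14,j)·(x^2)^j·(-3/x)^(14-j), with x-exponent 2j − 1(14−j) = 3j − 14.
Set 3j − 14 = 22: j = 12.
C(14,12) = 91; 1^12 = 1; (-3)^2 = 9.
Coefficient = 91 · 1 · 9 = 819.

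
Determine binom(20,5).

15504

C(20,5) = (20·19·18·17·16) / 5! = 1860480 / 120 = 15504.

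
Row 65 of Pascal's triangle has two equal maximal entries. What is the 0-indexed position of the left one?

32

For odd n = 65, C(65,j) peaks at j = (n−1)/2 and (n+1)/2; the lower is 32.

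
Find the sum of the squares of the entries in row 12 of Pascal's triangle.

Σ C(12,r)² is the coefficient of x^12 in (1+x)^12(1+x)^12 = (1+x)^24, i.e. C(24,12) = 2704156.

2704156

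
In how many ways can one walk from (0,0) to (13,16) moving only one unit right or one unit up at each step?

67863915

Each path is a sequence of 29 steps with 13 rights: C(29,13) = 67863915.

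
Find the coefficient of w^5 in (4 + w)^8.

3584

The general term is C(8,j)·(4)^j·(w)^(8-j); the w^5 term has j = 3.
C(8,3) = 56.
Coefficient = C(8,3) · 4^3 = 56 · 64 = 3584.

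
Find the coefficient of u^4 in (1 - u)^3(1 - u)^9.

495

Coefficient of u^4 = Σ_{j} C(3,j)·(-1)^j·C(9,4-j)·(-1)^(4-j) for j from 0 to 3.
= 126 + 252 + 108 + 9 = 495.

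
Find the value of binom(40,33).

18643560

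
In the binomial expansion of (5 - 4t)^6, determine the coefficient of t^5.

The general term is C(6,j)·(5)^j·(-4t)^(6-j); the t^5 term has j = 1.
C(6,1) = 6.
Coefficient = C(6,1) · 5^1 · (-4)^5 = 6 · 5 · (-1024) = -30720.

-30720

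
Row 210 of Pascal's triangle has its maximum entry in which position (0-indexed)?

105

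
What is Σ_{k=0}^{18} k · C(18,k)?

2359296

Since k·C(18,k) = 18·C(17,k−1), the sum is 18·2^17 = 18·131072 = 2359296.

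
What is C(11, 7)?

330

C(11,7) = C(11,4) by symmetry.
C(11,4) = (11·10·9·8) / 4! = 7920 / 24 = 330.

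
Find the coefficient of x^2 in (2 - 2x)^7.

2688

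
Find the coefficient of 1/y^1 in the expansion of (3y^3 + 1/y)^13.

7722

General term: C(13,j)·(3y^3)^j·(1/y)^(13-j), with y-exponent 3j − 1(13−j) = 4j − 13.
Set 4j − 13 = -1: j = 3.
C(13,3) = 286; 3^3 = 27; 1^10 = 1.
Coefficient = 286 · 27 · 1 = 7722.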